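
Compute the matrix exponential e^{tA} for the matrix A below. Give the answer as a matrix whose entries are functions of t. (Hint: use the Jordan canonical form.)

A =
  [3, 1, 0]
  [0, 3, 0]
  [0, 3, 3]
e^{tA} =
  [exp(3*t), t*exp(3*t), 0]
  [0, exp(3*t), 0]
  [0, 3*t*exp(3*t), exp(3*t)]

Strategy: write A = P · J · P⁻¹ where J is a Jordan canonical form, so e^{tA} = P · e^{tJ} · P⁻¹, and e^{tJ} can be computed block-by-block.

A has Jordan form
J =
  [3, 1, 0]
  [0, 3, 0]
  [0, 0, 3]
(up to reordering of blocks).

Per-block formulas:
  For a 2×2 Jordan block J_2(3): exp(t · J_2(3)) = e^(3t)·(I + t·N), where N is the 2×2 nilpotent shift.
  For a 1×1 block at λ = 3: exp(t · [3]) = [e^(3t)].

After assembling e^{tJ} and conjugating by P, we get:

e^{tA} =
  [exp(3*t), t*exp(3*t), 0]
  [0, exp(3*t), 0]
  [0, 3*t*exp(3*t), exp(3*t)]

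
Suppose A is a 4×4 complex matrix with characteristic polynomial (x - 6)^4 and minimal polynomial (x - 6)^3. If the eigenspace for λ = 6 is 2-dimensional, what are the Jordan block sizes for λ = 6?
Block sizes for λ = 6: [3, 1]

Step 1 — from the characteristic polynomial, algebraic multiplicity of λ = 6 is 4. From dim ker(A − (6)·I) = 2, there are exactly 2 Jordan blocks for λ = 6.
Step 2 — from the minimal polynomial, the factor (x − 6)^3 tells us the largest block for λ = 6 has size 3.
Step 3 — with total size 4, 2 blocks, and largest block 3, the block sizes (in nonincreasing order) are [3, 1].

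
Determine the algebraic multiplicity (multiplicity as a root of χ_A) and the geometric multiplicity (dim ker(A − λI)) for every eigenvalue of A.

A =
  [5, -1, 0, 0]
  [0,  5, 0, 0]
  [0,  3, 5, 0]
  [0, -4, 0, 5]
λ = 5: alg = 4, geom = 3

Step 1 — factor the characteristic polynomial to read off the algebraic multiplicities:
  χ_A(x) = (x - 5)^4

Step 2 — compute geometric multiplicities via the rank-nullity identity g(λ) = n − rank(A − λI):
  rank(A − (5)·I) = 1, so dim ker(A − (5)·I) = n − 1 = 3

Summary:
  λ = 5: algebraic multiplicity = 4, geometric multiplicity = 3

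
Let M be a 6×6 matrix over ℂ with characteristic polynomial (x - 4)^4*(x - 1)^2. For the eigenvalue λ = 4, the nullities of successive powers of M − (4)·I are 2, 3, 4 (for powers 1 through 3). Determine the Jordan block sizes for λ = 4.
Block sizes for λ = 4: [3, 1]

From the dimensions of kernels of powers, the number of Jordan blocks of size at least j is d_j − d_{j−1} where d_j = dim ker(N^j) (with d_0 = 0). Computing the differences gives [2, 1, 1].
The number of blocks of size exactly k is (#blocks of size ≥ k) − (#blocks of size ≥ k + 1), so the partition is: 1 block(s) of size 1, 1 block(s) of size 3.
In nonincreasing order the block sizes are [3, 1].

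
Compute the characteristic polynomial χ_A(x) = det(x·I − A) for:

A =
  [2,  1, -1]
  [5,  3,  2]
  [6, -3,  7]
x^3 - 12*x^2 + 48*x - 64

Expanding det(x·I − A) (e.g. by cofactor expansion or by noting that A is similar to its Jordan form J, which has the same characteristic polynomial as A) gives
  χ_A(x) = x^3 - 12*x^2 + 48*x - 64
which factors as (x - 4)^3. The eigenvalues (with algebraic multiplicities) are λ = 4 with multiplicity 3.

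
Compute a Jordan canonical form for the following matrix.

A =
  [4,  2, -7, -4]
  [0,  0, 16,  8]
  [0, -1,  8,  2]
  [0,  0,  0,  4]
J_3(4) ⊕ J_1(4)

The characteristic polynomial is
  det(x·I − A) = x^4 - 16*x^3 + 96*x^2 - 256*x + 256 = (x - 4)^4

Eigenvalues and multiplicities (the geometric multiplicity of λ is n − rank(A − λI), which equals the number of Jordan blocks for λ):
  λ = 4: algebraic multiplicity = 4, geometric multiplicity = 2

Determining the block sizes for each eigenvalue:
  λ = 4: with am = 4 and gm = 2, the partition is not yet determined (e.g. several partitions of 4 into 2 parts exist). Let N = A − (4)·I. Computing rank(N^1) = 2, rank(N^2) = 1, rank(N^3) = 0; the number of blocks of size ≥ j is rank(N^{j−1}) − rank(N^j), giving [2, 1, 1]. So we have 1 block(s) of size 3, 1 block(s) of size 1 → block sizes [3, 1]

Assembling the blocks gives a Jordan form
J =
  [4, 1, 0, 0]
  [0, 4, 1, 0]
  [0, 0, 4, 0]
  [0, 0, 0, 4]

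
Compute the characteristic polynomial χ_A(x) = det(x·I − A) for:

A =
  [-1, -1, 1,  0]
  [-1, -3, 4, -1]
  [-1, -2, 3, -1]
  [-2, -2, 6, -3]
x^4 + 4*x^3 + 6*x^2 + 4*x + 1

Expanding det(x·I − A) (e.g. by cofactor expansion or by noting that A is similar to its Jordan form J, which has the same characteristic polynomial as A) gives
  χ_A(x) = x^4 + 4*x^3 + 6*x^2 + 4*x + 1
which factors as (x + 1)^4. The eigenvalues (with algebraic multiplicities) are λ = -1 with multiplicity 4.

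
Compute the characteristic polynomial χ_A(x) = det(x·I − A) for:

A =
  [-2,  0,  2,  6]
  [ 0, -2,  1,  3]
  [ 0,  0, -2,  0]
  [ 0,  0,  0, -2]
x^4 + 8*x^3 + 24*x^2 + 32*x + 16

Expanding det(x·I − A) (e.g. by cofactor expansion or by noting that A is similar to its Jordan form J, which has the same characteristic polynomial as A) gives
  χ_A(x) = x^4 + 8*x^3 + 24*x^2 + 32*x + 16
which factors as (x + 2)^4. The eigenvalues (with algebraic multiplicities) are λ = -2 with multiplicity 4.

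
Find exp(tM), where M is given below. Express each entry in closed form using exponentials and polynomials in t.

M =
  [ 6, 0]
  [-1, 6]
e^{tM} =
  [exp(6*t), 0]
  [-t*exp(6*t), exp(6*t)]

Strategy: write M = P · J · P⁻¹ where J is a Jordan canonical form, so e^{tM} = P · e^{tJ} · P⁻¹, and e^{tJ} can be computed block-by-block.

M has Jordan form
J =
  [6, 1]
  [0, 6]
(up to reordering of blocks).

Per-block formulas:
  For a 2×2 Jordan block J_2(6): exp(t · J_2(6)) = e^(6t)·(I + t·N), where N is the 2×2 nilpotent shift.

After assembling e^{tJ} and conjugating by P, we get:

e^{tM} =
  [exp(6*t), 0]
  [-t*exp(6*t), exp(6*t)]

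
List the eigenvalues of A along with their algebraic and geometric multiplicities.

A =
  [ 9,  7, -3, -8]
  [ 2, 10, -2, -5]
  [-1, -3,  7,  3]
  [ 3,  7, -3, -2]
λ = 6: alg = 4, geom = 2

Step 1 — factor the characteristic polynomial to read off the algebraic multiplicities:
  χ_A(x) = (x - 6)^4

Step 2 — compute geometric multiplicities via the rank-nullity identity g(λ) = n − rank(A − λI):
  rank(A − (6)·I) = 2, so dim ker(A − (6)·I) = n − 2 = 2

Summary:
  λ = 6: algebraic multiplicity = 4, geometric multiplicity = 2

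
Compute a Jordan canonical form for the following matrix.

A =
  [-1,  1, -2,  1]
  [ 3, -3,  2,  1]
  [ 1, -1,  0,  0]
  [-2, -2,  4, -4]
J_2(-2) ⊕ J_2(-2)

The characteristic polynomial is
  det(x·I − A) = x^4 + 8*x^3 + 24*x^2 + 32*x + 16 = (x + 2)^4

Eigenvalues and multiplicities (the geometric multiplicity of λ is n − rank(A − λI), which equals the number of Jordan blocks for λ):
  λ = -2: algebraic multiplicity = 4, geometric multiplicity = 2

Determining the block sizes for each eigenvalue:
  λ = -2: with am = 4 and gm = 2, the partition is not yet determined (e.g. several partitions of 4 into 2 parts exist). Let N = A − (-2)·I. Computing rank(N^1) = 2, rank(N^2) = 0; the number of blocks of size ≥ j is rank(N^{j−1}) − rank(N^j), giving [2, 2]. So we have 2 block(s) of size 2 → block sizes [2, 2]

Assembling the blocks gives a Jordan form
J =
  [-2,  1,  0,  0]
  [ 0, -2,  0,  0]
  [ 0,  0, -2,  1]
  [ 0,  0,  0, -2]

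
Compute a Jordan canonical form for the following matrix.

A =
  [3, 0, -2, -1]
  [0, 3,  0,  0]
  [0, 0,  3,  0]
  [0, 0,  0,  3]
J_2(3) ⊕ J_1(3) ⊕ J_1(3)

The characteristic polynomial is
  det(x·I − A) = x^4 - 12*x^3 + 54*x^2 - 108*x + 81 = (x - 3)^4

Eigenvalues and multiplicities (the geometric multiplicity of λ is n − rank(A − λI), which equals the number of Jordan blocks for λ):
  λ = 3: algebraic multiplicity = 4, geometric multiplicity = 3

Determining the block sizes for each eigenvalue:
  λ = 3: 3 blocks summing to 4 forces exactly one block of size 2 and the rest size 1 → block sizes [2, 1, 1]

Assembling the blocks gives a Jordan form
J =
  [3, 1, 0, 0]
  [0, 3, 0, 0]
  [0, 0, 3, 0]
  [0, 0, 0, 3]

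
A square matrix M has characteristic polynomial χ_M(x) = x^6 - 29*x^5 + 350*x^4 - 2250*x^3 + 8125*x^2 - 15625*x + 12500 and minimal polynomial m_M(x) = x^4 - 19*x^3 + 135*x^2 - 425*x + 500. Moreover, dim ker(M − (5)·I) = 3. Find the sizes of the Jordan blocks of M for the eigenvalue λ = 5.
Block sizes for λ = 5: [3, 1, 1]

Step 1 — from the characteristic polynomial, algebraic multiplicity of λ = 5 is 5. From dim ker(M − (5)·I) = 3, there are exactly 3 Jordan blocks for λ = 5.
Step 2 — from the minimal polynomial, the factor (x − 5)^3 tells us the largest block for λ = 5 has size 3.
Step 3 — with total size 5, 3 blocks, and largest block 3, the block sizes (in nonincreasing order) are [3, 1, 1].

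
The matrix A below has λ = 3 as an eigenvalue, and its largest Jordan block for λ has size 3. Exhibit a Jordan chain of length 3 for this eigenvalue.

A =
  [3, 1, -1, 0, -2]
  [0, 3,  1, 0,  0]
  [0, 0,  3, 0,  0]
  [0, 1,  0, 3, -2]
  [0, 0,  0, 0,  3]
A Jordan chain for λ = 3 of length 3:
v_1 = (1, 0, 0, 1, 0)ᵀ
v_2 = (-1, 1, 0, 0, 0)ᵀ
v_3 = (0, 0, 1, 0, 0)ᵀ

Let N = A − (3)·I. We want v_3 with N^3 v_3 = 0 but N^2 v_3 ≠ 0; then v_{j-1} := N · v_j for j = 3, …, 2.

Pick v_3 = (0, 0, 1, 0, 0)ᵀ.
Then v_2 = N · v_3 = (-1, 1, 0, 0, 0)ᵀ.
Then v_1 = N · v_2 = (1, 0, 0, 1, 0)ᵀ.

Sanity check: (A − (3)·I) v_1 = (0, 0, 0, 0, 0)ᵀ = 0. ✓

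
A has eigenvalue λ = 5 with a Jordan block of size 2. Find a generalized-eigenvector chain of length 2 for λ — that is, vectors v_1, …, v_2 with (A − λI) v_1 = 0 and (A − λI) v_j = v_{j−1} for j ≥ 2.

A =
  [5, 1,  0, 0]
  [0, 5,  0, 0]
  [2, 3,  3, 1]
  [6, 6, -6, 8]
A Jordan chain for λ = 5 of length 2:
v_1 = (-1, 0, -1, 0)ᵀ
v_2 = (1, -1, 0, 0)ᵀ

Let N = A − (5)·I. We want v_2 with N^2 v_2 = 0 but N^1 v_2 ≠ 0; then v_{j-1} := N · v_j for j = 2, …, 2.

Pick v_2 = (1, -1, 0, 0)ᵀ.
Then v_1 = N · v_2 = (-1, 0, -1, 0)ᵀ.

Sanity check: (A − (5)·I) v_1 = (0, 0, 0, 0)ᵀ = 0. ✓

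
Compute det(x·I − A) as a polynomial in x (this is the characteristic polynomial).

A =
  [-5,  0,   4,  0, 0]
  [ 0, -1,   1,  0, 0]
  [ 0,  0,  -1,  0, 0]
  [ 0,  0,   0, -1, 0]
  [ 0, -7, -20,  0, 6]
x^5 + 2*x^4 - 30*x^3 - 92*x^2 - 91*x - 30

Expanding det(x·I − A) (e.g. by cofactor expansion or by noting that A is similar to its Jordan form J, which has the same characteristic polynomial as A) gives
  χ_A(x) = x^5 + 2*x^4 - 30*x^3 - 92*x^2 - 91*x - 30
which factors as (x - 6)*(x + 1)^3*(x + 5). The eigenvalues (with algebraic multiplicities) are λ = -5 with multiplicity 1, λ = -1 with multiplicity 3, λ = 6 with multiplicity 1.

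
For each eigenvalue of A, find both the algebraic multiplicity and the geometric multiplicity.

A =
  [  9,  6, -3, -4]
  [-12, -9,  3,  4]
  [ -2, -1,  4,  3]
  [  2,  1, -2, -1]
λ = -3: alg = 1, geom = 1; λ = 2: alg = 3, geom = 1

Step 1 — factor the characteristic polynomial to read off the algebraic multiplicities:
  χ_A(x) = (x - 2)^3*(x + 3)

Step 2 — compute geometric multiplicities via the rank-nullity identity g(λ) = n − rank(A − λI):
  rank(A − (-3)·I) = 3, so dim ker(A − (-3)·I) = n − 3 = 1
  rank(A − (2)·I) = 3, so dim ker(A − (2)·I) = n − 3 = 1

Summary:
  λ = -3: algebraic multiplicity = 1, geometric multiplicity = 1
  λ = 2: algebraic multiplicity = 3, geometric multiplicity = 1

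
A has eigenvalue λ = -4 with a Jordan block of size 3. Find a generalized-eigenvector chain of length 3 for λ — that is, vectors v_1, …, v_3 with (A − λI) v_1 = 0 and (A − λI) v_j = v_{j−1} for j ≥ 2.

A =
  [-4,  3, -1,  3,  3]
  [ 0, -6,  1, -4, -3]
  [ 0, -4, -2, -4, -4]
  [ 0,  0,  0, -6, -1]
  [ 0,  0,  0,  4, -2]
A Jordan chain for λ = -4 of length 3:
v_1 = (-2, 0, 0, 0, 0)ᵀ
v_2 = (3, -2, -4, 0, 0)ᵀ
v_3 = (0, 1, 0, 0, 0)ᵀ

Let N = A − (-4)·I. We want v_3 with N^3 v_3 = 0 but N^2 v_3 ≠ 0; then v_{j-1} := N · v_j for j = 3, …, 2.

Pick v_3 = (0, 1, 0, 0, 0)ᵀ.
Then v_2 = N · v_3 = (3, -2, -4, 0, 0)ᵀ.
Then v_1 = N · v_2 = (-2, 0, 0, 0, 0)ᵀ.

Sanity check: (A − (-4)·I) v_1 = (0, 0, 0, 0, 0)ᵀ = 0. ✓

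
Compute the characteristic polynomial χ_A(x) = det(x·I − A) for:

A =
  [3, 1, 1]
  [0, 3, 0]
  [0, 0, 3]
x^3 - 9*x^2 + 27*x - 27

Expanding det(x·I − A) (e.g. by cofactor expansion or by noting that A is similar to its Jordan form J, which has the same characteristic polynomial as A) gives
  χ_A(x) = x^3 - 9*x^2 + 27*x - 27
which factors as (x - 3)^3. The eigenvalues (with algebraic multiplicities) are λ = 3 with multiplicity 3.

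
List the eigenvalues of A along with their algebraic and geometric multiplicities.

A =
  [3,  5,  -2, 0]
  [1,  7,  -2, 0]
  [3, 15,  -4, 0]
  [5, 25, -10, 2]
λ = 2: alg = 4, geom = 3

Step 1 — factor the characteristic polynomial to read off the algebraic multiplicities:
  χ_A(x) = (x - 2)^4

Step 2 — compute geometric multiplicities via the rank-nullity identity g(λ) = n − rank(A − λI):
  rank(A − (2)·I) = 1, so dim ker(A − (2)·I) = n − 1 = 3

Summary:
  λ = 2: algebraic multiplicity = 4, geometric multiplicity = 3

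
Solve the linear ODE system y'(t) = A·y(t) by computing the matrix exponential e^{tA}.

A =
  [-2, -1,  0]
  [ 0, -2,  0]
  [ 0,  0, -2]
e^{tA} =
  [exp(-2*t), -t*exp(-2*t), 0]
  [0, exp(-2*t), 0]
  [0, 0, exp(-2*t)]

Strategy: write A = P · J · P⁻¹ where J is a Jordan canonical form, so e^{tA} = P · e^{tJ} · P⁻¹, and e^{tJ} can be computed block-by-block.

A has Jordan form
J =
  [-2,  1,  0]
  [ 0, -2,  0]
  [ 0,  0, -2]
(up to reordering of blocks).

Per-block formulas:
  For a 2×2 Jordan block J_2(-2): exp(t · J_2(-2)) = e^(-2t)·(I + t·N), where N is the 2×2 nilpotent shift.
  For a 1×1 block at λ = -2: exp(t · [-2]) = [e^(-2t)].

After assembling e^{tJ} and conjugating by P, we get:

e^{tA} =
  [exp(-2*t), -t*exp(-2*t), 0]
  [0, exp(-2*t), 0]
  [0, 0, exp(-2*t)]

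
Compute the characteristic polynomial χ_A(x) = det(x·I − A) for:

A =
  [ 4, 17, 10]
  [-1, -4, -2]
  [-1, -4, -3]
x^3 + 3*x^2 + 3*x + 1

Expanding det(x·I − A) (e.g. by cofactor expansion or by noting that A is similar to its Jordan form J, which has the same characteristic polynomial as A) gives
  χ_A(x) = x^3 + 3*x^2 + 3*x + 1
which factors as (x + 1)^3. The eigenvalues (with algebraic multiplicities) are λ = -1 with multiplicity 3.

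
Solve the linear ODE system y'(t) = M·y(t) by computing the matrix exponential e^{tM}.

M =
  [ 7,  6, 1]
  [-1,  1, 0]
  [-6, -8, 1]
e^{tM} =
  [2*t^2*exp(3*t) + 4*t*exp(3*t) + exp(3*t), 2*t^2*exp(3*t) + 6*t*exp(3*t), t^2*exp(3*t) + t*exp(3*t)]
  [-t^2*exp(3*t) - t*exp(3*t), -t^2*exp(3*t) - 2*t*exp(3*t) + exp(3*t), -t^2*exp(3*t)/2]
  [-2*t^2*exp(3*t) - 6*t*exp(3*t), -2*t^2*exp(3*t) - 8*t*exp(3*t), -t^2*exp(3*t) - 2*t*exp(3*t) + exp(3*t)]

Strategy: write M = P · J · P⁻¹ where J is a Jordan canonical form, so e^{tM} = P · e^{tJ} · P⁻¹, and e^{tJ} can be computed block-by-block.

M has Jordan form
J =
  [3, 1, 0]
  [0, 3, 1]
  [0, 0, 3]
(up to reordering of blocks).

Per-block formulas:
  For a 3×3 Jordan block J_3(3): exp(t · J_3(3)) = e^(3t)·(I + t·N + (t^2/2)·N^2), where N is the 3×3 nilpotent shift.

After assembling e^{tJ} and conjugating by P, we get:

e^{tM} =
  [2*t^2*exp(3*t) + 4*t*exp(3*t) + exp(3*t), 2*t^2*exp(3*t) + 6*t*exp(3*t), t^2*exp(3*t) + t*exp(3*t)]
  [-t^2*exp(3*t) - t*exp(3*t), -t^2*exp(3*t) - 2*t*exp(3*t) + exp(3*t), -t^2*exp(3*t)/2]
  [-2*t^2*exp(3*t) - 6*t*exp(3*t), -2*t^2*exp(3*t) - 8*t*exp(3*t), -t^2*exp(3*t) - 2*t*exp(3*t) + exp(3*t)]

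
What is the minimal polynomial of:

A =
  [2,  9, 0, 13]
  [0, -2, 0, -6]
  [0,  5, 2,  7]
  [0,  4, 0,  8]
x^3 - 8*x^2 + 20*x - 16

The characteristic polynomial is χ_A(x) = (x - 4)*(x - 2)^3, so the eigenvalues are known. The minimal polynomial is
  m_A(x) = Π_λ (x − λ)^{k_λ}
where k_λ is the size of the *largest* Jordan block for λ (equivalently, the smallest k with (A − λI)^k v = 0 for every generalised eigenvector v of λ).

  λ = 2: largest Jordan block has size 2, contributing (x − 2)^2
  λ = 4: largest Jordan block has size 1, contributing (x − 4)

So m_A(x) = (x - 4)*(x - 2)^2 = x^3 - 8*x^2 + 20*x - 16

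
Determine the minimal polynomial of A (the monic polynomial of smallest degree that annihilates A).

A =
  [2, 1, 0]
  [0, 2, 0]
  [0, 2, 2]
x^2 - 4*x + 4

The characteristic polynomial is χ_A(x) = (x - 2)^3, so the eigenvalues are known. The minimal polynomial is
  m_A(x) = Π_λ (x − λ)^{k_λ}
where k_λ is the size of the *largest* Jordan block for λ (equivalently, the smallest k with (A − λI)^k v = 0 for every generalised eigenvector v of λ).

  λ = 2: largest Jordan block has size 2, contributing (x − 2)^2

So m_A(x) = (x - 2)^2 = x^2 - 4*x + 4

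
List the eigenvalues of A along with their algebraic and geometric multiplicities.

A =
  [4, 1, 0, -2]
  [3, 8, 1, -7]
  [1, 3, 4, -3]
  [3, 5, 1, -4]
λ = 3: alg = 4, geom = 2

Step 1 — factor the characteristic polynomial to read off the algebraic multiplicities:
  χ_A(x) = (x - 3)^4

Step 2 — compute geometric multiplicities via the rank-nullity identity g(λ) = n − rank(A − λI):
  rank(A − (3)·I) = 2, so dim ker(A − (3)·I) = n − 2 = 2

Summary:
  λ = 3: algebraic multiplicity = 4, geometric multiplicity = 2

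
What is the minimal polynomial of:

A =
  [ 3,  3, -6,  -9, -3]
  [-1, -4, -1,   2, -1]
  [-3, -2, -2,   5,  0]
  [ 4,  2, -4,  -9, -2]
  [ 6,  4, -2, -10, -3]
x^3 + 9*x^2 + 27*x + 27

The characteristic polynomial is χ_A(x) = (x + 3)^5, so the eigenvalues are known. The minimal polynomial is
  m_A(x) = Π_λ (x − λ)^{k_λ}
where k_λ is the size of the *largest* Jordan block for λ (equivalently, the smallest k with (A − λI)^k v = 0 for every generalised eigenvector v of λ).

  λ = -3: largest Jordan block has size 3, contributing (x + 3)^3

So m_A(x) = (x + 3)^3 = x^3 + 9*x^2 + 27*x + 27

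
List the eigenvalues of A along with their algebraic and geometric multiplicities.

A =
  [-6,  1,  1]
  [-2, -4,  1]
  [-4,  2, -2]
λ = -4: alg = 3, geom = 1

Step 1 — factor the characteristic polynomial to read off the algebraic multiplicities:
  χ_A(x) = (x + 4)^3

Step 2 — compute geometric multiplicities via the rank-nullity identity g(λ) = n − rank(A − λI):
  rank(A − (-4)·I) = 2, so dim ker(A − (-4)·I) = n − 2 = 1

Summary:
  λ = -4: algebraic multiplicity = 3, geometric multiplicity = 1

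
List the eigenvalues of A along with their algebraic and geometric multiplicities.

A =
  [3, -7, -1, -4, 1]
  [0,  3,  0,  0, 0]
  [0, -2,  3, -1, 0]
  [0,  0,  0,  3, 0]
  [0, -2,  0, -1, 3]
λ = 3: alg = 5, geom = 3

Step 1 — factor the characteristic polynomial to read off the algebraic multiplicities:
  χ_A(x) = (x - 3)^5

Step 2 — compute geometric multiplicities via the rank-nullity identity g(λ) = n − rank(A − λI):
  rank(A − (3)·I) = 2, so dim ker(A − (3)·I) = n − 2 = 3

Summary:
  λ = 3: algebraic multiplicity = 5, geometric multiplicity = 3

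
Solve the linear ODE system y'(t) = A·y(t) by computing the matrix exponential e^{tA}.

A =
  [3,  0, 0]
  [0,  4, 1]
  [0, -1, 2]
e^{tA} =
  [exp(3*t), 0, 0]
  [0, t*exp(3*t) + exp(3*t), t*exp(3*t)]
  [0, -t*exp(3*t), -t*exp(3*t) + exp(3*t)]

Strategy: write A = P · J · P⁻¹ where J is a Jordan canonical form, so e^{tA} = P · e^{tJ} · P⁻¹, and e^{tJ} can be computed block-by-block.

A has Jordan form
J =
  [3, 1, 0]
  [0, 3, 0]
  [0, 0, 3]
(up to reordering of blocks).

Per-block formulas:
  For a 2×2 Jordan block J_2(3): exp(t · J_2(3)) = e^(3t)·(I + t·N), where N is the 2×2 nilpotent shift.
  For a 1×1 block at λ = 3: exp(t · [3]) = [e^(3t)].

After assembling e^{tJ} and conjugating by P, we get:

e^{tA} =
  [exp(3*t), 0, 0]
  [0, t*exp(3*t) + exp(3*t), t*exp(3*t)]
  [0, -t*exp(3*t), -t*exp(3*t) + exp(3*t)]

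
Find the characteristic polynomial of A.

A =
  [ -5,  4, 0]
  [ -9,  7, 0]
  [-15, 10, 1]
x^3 - 3*x^2 + 3*x - 1

Expanding det(x·I − A) (e.g. by cofactor expansion or by noting that A is similar to its Jordan form J, which has the same characteristic polynomial as A) gives
  χ_A(x) = x^3 - 3*x^2 + 3*x - 1
which factors as (x - 1)^3. The eigenvalues (with algebraic multiplicities) are λ = 1 with multiplicity 3.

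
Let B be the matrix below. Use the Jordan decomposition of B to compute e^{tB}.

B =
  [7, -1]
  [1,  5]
e^{tB} =
  [t*exp(6*t) + exp(6*t), -t*exp(6*t)]
  [t*exp(6*t), -t*exp(6*t) + exp(6*t)]

Strategy: write B = P · J · P⁻¹ where J is a Jordan canonical form, so e^{tB} = P · e^{tJ} · P⁻¹, and e^{tJ} can be computed block-by-block.

B has Jordan form
J =
  [6, 1]
  [0, 6]
(up to reordering of blocks).

Per-block formulas:
  For a 2×2 Jordan block J_2(6): exp(t · J_2(6)) = e^(6t)·(I + t·N), where N is the 2×2 nilpotent shift.

After assembling e^{tJ} and conjugating by P, we get:

e^{tB} =
  [t*exp(6*t) + exp(6*t), -t*exp(6*t)]
  [t*exp(6*t), -t*exp(6*t) + exp(6*t)]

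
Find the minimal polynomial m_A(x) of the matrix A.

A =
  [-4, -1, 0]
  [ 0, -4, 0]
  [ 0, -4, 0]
x^3 + 8*x^2 + 16*x

The characteristic polynomial is χ_A(x) = x*(x + 4)^2, so the eigenvalues are known. The minimal polynomial is
  m_A(x) = Π_λ (x − λ)^{k_λ}
where k_λ is the size of the *largest* Jordan block for λ (equivalently, the smallest k with (A − λI)^k v = 0 for every generalised eigenvector v of λ).

  λ = -4: largest Jordan block has size 2, contributing (x + 4)^2
  λ = 0: largest Jordan block has size 1, contributing (x − 0)

So m_A(x) = x*(x + 4)^2 = x^3 + 8*x^2 + 16*x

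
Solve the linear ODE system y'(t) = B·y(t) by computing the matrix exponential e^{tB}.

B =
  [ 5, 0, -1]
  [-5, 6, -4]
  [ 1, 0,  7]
e^{tB} =
  [-t*exp(6*t) + exp(6*t), 0, -t*exp(6*t)]
  [t^2*exp(6*t)/2 - 5*t*exp(6*t), exp(6*t), t^2*exp(6*t)/2 - 4*t*exp(6*t)]
  [t*exp(6*t), 0, t*exp(6*t) + exp(6*t)]

Strategy: write B = P · J · P⁻¹ where J is a Jordan canonical form, so e^{tB} = P · e^{tJ} · P⁻¹, and e^{tJ} can be computed block-by-block.

B has Jordan form
J =
  [6, 1, 0]
  [0, 6, 1]
  [0, 0, 6]
(up to reordering of blocks).

Per-block formulas:
  For a 3×3 Jordan block J_3(6): exp(t · J_3(6)) = e^(6t)·(I + t·N + (t^2/2)·N^2), where N is the 3×3 nilpotent shift.

After assembling e^{tJ} and conjugating by P, we get:

e^{tB} =
  [-t*exp(6*t) + exp(6*t), 0, -t*exp(6*t)]
  [t^2*exp(6*t)/2 - 5*t*exp(6*t), exp(6*t), t^2*exp(6*t)/2 - 4*t*exp(6*t)]
  [t*exp(6*t), 0, t*exp(6*t) + exp(6*t)]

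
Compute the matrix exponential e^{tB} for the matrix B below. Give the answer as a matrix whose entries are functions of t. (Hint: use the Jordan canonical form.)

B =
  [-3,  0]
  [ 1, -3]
e^{tB} =
  [exp(-3*t), 0]
  [t*exp(-3*t), exp(-3*t)]

Strategy: write B = P · J · P⁻¹ where J is a Jordan canonical form, so e^{tB} = P · e^{tJ} · P⁻¹, and e^{tJ} can be computed block-by-block.

B has Jordan form
J =
  [-3,  1]
  [ 0, -3]
(up to reordering of blocks).

Per-block formulas:
  For a 2×2 Jordan block J_2(-3): exp(t · J_2(-3)) = e^(-3t)·(I + t·N), where N is the 2×2 nilpotent shift.

After assembling e^{tJ} and conjugating by P, we get:

e^{tB} =
  [exp(-3*t), 0]
  [t*exp(-3*t), exp(-3*t)]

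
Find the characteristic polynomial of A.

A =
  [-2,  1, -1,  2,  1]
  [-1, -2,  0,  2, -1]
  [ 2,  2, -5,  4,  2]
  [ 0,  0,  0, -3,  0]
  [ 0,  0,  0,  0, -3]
x^5 + 15*x^4 + 90*x^3 + 270*x^2 + 405*x + 243

Expanding det(x·I − A) (e.g. by cofactor expansion or by noting that A is similar to its Jordan form J, which has the same characteristic polynomial as A) gives
  χ_A(x) = x^5 + 15*x^4 + 90*x^3 + 270*x^2 + 405*x + 243
which factors as (x + 3)^5. The eigenvalues (with algebraic multiplicities) are λ = -3 with multiplicity 5.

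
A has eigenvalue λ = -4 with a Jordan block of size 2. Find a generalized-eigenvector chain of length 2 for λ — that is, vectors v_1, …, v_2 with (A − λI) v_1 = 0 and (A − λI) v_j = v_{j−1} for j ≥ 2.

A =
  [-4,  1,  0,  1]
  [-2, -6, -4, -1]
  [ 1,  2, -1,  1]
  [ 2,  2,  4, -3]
A Jordan chain for λ = -4 of length 2:
v_1 = (1, 2, -1, -2)ᵀ
v_2 = (0, 1, -1, 0)ᵀ

Let N = A − (-4)·I. We want v_2 with N^2 v_2 = 0 but N^1 v_2 ≠ 0; then v_{j-1} := N · v_j for j = 2, …, 2.

Pick v_2 = (0, 1, -1, 0)ᵀ.
Then v_1 = N · v_2 = (1, 2, -1, -2)ᵀ.

Sanity check: (A − (-4)·I) v_1 = (0, 0, 0, 0)ᵀ = 0. ✓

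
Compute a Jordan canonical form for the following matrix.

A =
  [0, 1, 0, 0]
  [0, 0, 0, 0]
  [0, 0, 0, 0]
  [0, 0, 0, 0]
J_2(0) ⊕ J_1(0) ⊕ J_1(0)

The characteristic polynomial is
  det(x·I − A) = x^4

Eigenvalues and multiplicities (the geometric multiplicity of λ is n − rank(A − λI), which equals the number of Jordan blocks for λ):
  λ = 0: algebraic multiplicity = 4, geometric multiplicity = 3

Determining the block sizes for each eigenvalue:
  λ = 0: 3 blocks summing to 4 forces exactly one block of size 2 and the rest size 1 → block sizes [2, 1, 1]

Assembling the blocks gives a Jordan form
J =
  [0, 1, 0, 0]
  [0, 0, 0, 0]
  [0, 0, 0, 0]
  [0, 0, 0, 0]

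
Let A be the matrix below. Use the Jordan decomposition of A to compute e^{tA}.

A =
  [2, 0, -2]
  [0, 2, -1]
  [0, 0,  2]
e^{tA} =
  [exp(2*t), 0, -2*t*exp(2*t)]
  [0, exp(2*t), -t*exp(2*t)]
  [0, 0, exp(2*t)]

Strategy: write A = P · J · P⁻¹ where J is a Jordan canonical form, so e^{tA} = P · e^{tJ} · P⁻¹, and e^{tJ} can be computed block-by-block.

A has Jordan form
J =
  [2, 1, 0]
  [0, 2, 0]
  [0, 0, 2]
(up to reordering of blocks).

Per-block formulas:
  For a 1×1 block at λ = 2: exp(t · [2]) = [e^(2t)].
  For a 2×2 Jordan block J_2(2): exp(t · J_2(2)) = e^(2t)·(I + t·N), where N is the 2×2 nilpotent shift.

After assembling e^{tJ} and conjugating by P, we get:

e^{tA} =
  [exp(2*t), 0, -2*t*exp(2*t)]
  [0, exp(2*t), -t*exp(2*t)]
  [0, 0, exp(2*t)]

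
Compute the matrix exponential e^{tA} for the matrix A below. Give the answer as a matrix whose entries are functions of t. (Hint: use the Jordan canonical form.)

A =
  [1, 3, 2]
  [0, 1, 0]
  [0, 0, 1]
e^{tA} =
  [exp(t), 3*t*exp(t), 2*t*exp(t)]
  [0, exp(t), 0]
  [0, 0, exp(t)]

Strategy: write A = P · J · P⁻¹ where J is a Jordan canonical form, so e^{tA} = P · e^{tJ} · P⁻¹, and e^{tJ} can be computed block-by-block.

A has Jordan form
J =
  [1, 1, 0]
  [0, 1, 0]
  [0, 0, 1]
(up to reordering of blocks).

Per-block formulas:
  For a 1×1 block at λ = 1: exp(t · [1]) = [e^(1t)].
  For a 2×2 Jordan block J_2(1): exp(t · J_2(1)) = e^(1t)·(I + t·N), where N is the 2×2 nilpotent shift.

After assembling e^{tJ} and conjugating by P, we get:

e^{tA} =
  [exp(t), 3*t*exp(t), 2*t*exp(t)]
  [0, exp(t), 0]
  [0, 0, exp(t)]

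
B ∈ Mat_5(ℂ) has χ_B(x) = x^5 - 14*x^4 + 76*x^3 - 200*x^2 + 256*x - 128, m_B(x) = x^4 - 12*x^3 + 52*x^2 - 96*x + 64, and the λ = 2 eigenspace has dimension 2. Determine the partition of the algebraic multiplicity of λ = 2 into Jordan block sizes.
Block sizes for λ = 2: [2, 1]

Step 1 — from the characteristic polynomial, algebraic multiplicity of λ = 2 is 3. From dim ker(B − (2)·I) = 2, there are exactly 2 Jordan blocks for λ = 2.
Step 2 — from the minimal polynomial, the factor (x − 2)^2 tells us the largest block for λ = 2 has size 2.
Step 3 — with total size 3, 2 blocks, and largest block 2, the block sizes (in nonincreasing order) are [2, 1].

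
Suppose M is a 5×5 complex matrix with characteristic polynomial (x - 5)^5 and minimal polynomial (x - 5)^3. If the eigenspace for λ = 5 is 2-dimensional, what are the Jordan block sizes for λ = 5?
Block sizes for λ = 5: [3, 2]

Step 1 — from the characteristic polynomial, algebraic multiplicity of λ = 5 is 5. From dim ker(M − (5)·I) = 2, there are exactly 2 Jordan blocks for λ = 5.
Step 2 — from the minimal polynomial, the factor (x − 5)^3 tells us the largest block for λ = 5 has size 3.
Step 3 — with total size 5, 2 blocks, and largest block 3, the block sizes (in nonincreasing order) are [3, 2].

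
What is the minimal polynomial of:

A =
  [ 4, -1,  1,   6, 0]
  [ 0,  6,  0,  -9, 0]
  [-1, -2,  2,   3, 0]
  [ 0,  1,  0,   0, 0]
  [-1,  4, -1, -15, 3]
x^2 - 6*x + 9

The characteristic polynomial is χ_A(x) = (x - 3)^5, so the eigenvalues are known. The minimal polynomial is
  m_A(x) = Π_λ (x − λ)^{k_λ}
where k_λ is the size of the *largest* Jordan block for λ (equivalently, the smallest k with (A − λI)^k v = 0 for every generalised eigenvector v of λ).

  λ = 3: largest Jordan block has size 2, contributing (x − 3)^2

So m_A(x) = (x - 3)^2 = x^2 - 6*x + 9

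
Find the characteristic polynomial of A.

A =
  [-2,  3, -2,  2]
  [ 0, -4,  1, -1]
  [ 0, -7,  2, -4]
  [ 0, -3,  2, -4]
x^4 + 8*x^3 + 24*x^2 + 32*x + 16

Expanding det(x·I − A) (e.g. by cofactor expansion or by noting that A is similar to its Jordan form J, which has the same characteristic polynomial as A) gives
  χ_A(x) = x^4 + 8*x^3 + 24*x^2 + 32*x + 16
which factors as (x + 2)^4. The eigenvalues (with algebraic multiplicities) are λ = -2 with multiplicity 4.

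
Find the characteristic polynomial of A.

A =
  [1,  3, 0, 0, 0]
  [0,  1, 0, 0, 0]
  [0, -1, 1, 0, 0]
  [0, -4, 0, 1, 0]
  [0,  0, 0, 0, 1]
x^5 - 5*x^4 + 10*x^3 - 10*x^2 + 5*x - 1

Expanding det(x·I − A) (e.g. by cofactor expansion or by noting that A is similar to its Jordan form J, which has the same characteristic polynomial as A) gives
  χ_A(x) = x^5 - 5*x^4 + 10*x^3 - 10*x^2 + 5*x - 1
which factors as (x - 1)^5. The eigenvalues (with algebraic multiplicities) are λ = 1 with multiplicity 5.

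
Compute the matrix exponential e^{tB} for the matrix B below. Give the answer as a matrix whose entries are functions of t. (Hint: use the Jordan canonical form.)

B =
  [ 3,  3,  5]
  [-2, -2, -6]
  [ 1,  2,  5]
e^{tB} =
  [t*exp(2*t) + exp(2*t), t^2*exp(2*t)/2 + 3*t*exp(2*t), t^2*exp(2*t) + 5*t*exp(2*t)]
  [-2*t*exp(2*t), -t^2*exp(2*t) - 4*t*exp(2*t) + exp(2*t), -2*t^2*exp(2*t) - 6*t*exp(2*t)]
  [t*exp(2*t), t^2*exp(2*t)/2 + 2*t*exp(2*t), t^2*exp(2*t) + 3*t*exp(2*t) + exp(2*t)]

Strategy: write B = P · J · P⁻¹ where J is a Jordan canonical form, so e^{tB} = P · e^{tJ} · P⁻¹, and e^{tJ} can be computed block-by-block.

B has Jordan form
J =
  [2, 1, 0]
  [0, 2, 1]
  [0, 0, 2]
(up to reordering of blocks).

Per-block formulas:
  For a 3×3 Jordan block J_3(2): exp(t · J_3(2)) = e^(2t)·(I + t·N + (t^2/2)·N^2), where N is the 3×3 nilpotent shift.

After assembling e^{tJ} and conjugating by P, we get:

e^{tB} =
  [t*exp(2*t) + exp(2*t), t^2*exp(2*t)/2 + 3*t*exp(2*t), t^2*exp(2*t) + 5*t*exp(2*t)]
  [-2*t*exp(2*t), -t^2*exp(2*t) - 4*t*exp(2*t) + exp(2*t), -2*t^2*exp(2*t) - 6*t*exp(2*t)]
  [t*exp(2*t), t^2*exp(2*t)/2 + 2*t*exp(2*t), t^2*exp(2*t) + 3*t*exp(2*t) + exp(2*t)]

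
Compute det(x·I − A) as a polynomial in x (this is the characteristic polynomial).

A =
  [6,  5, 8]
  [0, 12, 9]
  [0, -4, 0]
x^3 - 18*x^2 + 108*x - 216

Expanding det(x·I − A) (e.g. by cofactor expansion or by noting that A is similar to its Jordan form J, which has the same characteristic polynomial as A) gives
  χ_A(x) = x^3 - 18*x^2 + 108*x - 216
which factors as (x - 6)^3. The eigenvalues (with algebraic multiplicities) are λ = 6 with multiplicity 3.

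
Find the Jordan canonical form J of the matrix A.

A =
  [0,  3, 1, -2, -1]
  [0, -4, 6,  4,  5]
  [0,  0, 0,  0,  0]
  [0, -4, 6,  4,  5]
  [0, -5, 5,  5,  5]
J_3(0) ⊕ J_1(0) ⊕ J_1(5)

The characteristic polynomial is
  det(x·I − A) = x^5 - 5*x^4 = x^4*(x - 5)

Eigenvalues and multiplicities (the geometric multiplicity of λ is n − rank(A − λI), which equals the number of Jordan blocks for λ):
  λ = 0: algebraic multiplicity = 4, geometric multiplicity = 2
  λ = 5: algebraic multiplicity = 1, geometric multiplicity = 1

Determining the block sizes for each eigenvalue:
  λ = 0: with am = 4 and gm = 2, the partition is not yet determined (e.g. several partitions of 4 into 2 parts exist). Let N = A − (0)·I. Computing rank(N^1) = 3, rank(N^2) = 2, rank(N^3) = 1; the number of blocks of size ≥ j is rank(N^{j−1}) − rank(N^j), giving [2, 1, 1]. So we have 1 block(s) of size 3, 1 block(s) of size 1 → block sizes [3, 1]
  λ = 5: one block (gm = 1), so the single block has size am = 1 → block sizes [1]

Assembling the blocks gives a Jordan form
J =
  [0, 1, 0, 0, 0]
  [0, 0, 1, 0, 0]
  [0, 0, 0, 0, 0]
  [0, 0, 0, 0, 0]
  [0, 0, 0, 0, 5]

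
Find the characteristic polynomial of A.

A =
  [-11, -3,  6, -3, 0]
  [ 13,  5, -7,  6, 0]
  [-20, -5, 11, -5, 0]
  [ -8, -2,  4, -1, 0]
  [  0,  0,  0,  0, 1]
x^5 - 5*x^4 + 10*x^3 - 10*x^2 + 5*x - 1

Expanding det(x·I − A) (e.g. by cofactor expansion or by noting that A is similar to its Jordan form J, which has the same characteristic polynomial as A) gives
  χ_A(x) = x^5 - 5*x^4 + 10*x^3 - 10*x^2 + 5*x - 1
which factors as (x - 1)^5. The eigenvalues (with algebraic multiplicities) are λ = 1 with multiplicity 5.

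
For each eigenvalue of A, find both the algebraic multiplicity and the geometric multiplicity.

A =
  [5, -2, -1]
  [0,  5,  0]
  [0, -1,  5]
λ = 5: alg = 3, geom = 1

Step 1 — factor the characteristic polynomial to read off the algebraic multiplicities:
  χ_A(x) = (x - 5)^3

Step 2 — compute geometric multiplicities via the rank-nullity identity g(λ) = n − rank(A − λI):
  rank(A − (5)·I) = 2, so dim ker(A − (5)·I) = n − 2 = 1

Summary:
  λ = 5: algebraic multiplicity = 3, geometric multiplicity = 1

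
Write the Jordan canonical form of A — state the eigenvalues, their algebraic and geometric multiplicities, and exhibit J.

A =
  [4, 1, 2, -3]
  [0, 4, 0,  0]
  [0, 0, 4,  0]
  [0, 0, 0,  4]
J_2(4) ⊕ J_1(4) ⊕ J_1(4)

The characteristic polynomial is
  det(x·I − A) = x^4 - 16*x^3 + 96*x^2 - 256*x + 256 = (x - 4)^4

Eigenvalues and multiplicities (the geometric multiplicity of λ is n − rank(A − λI), which equals the number of Jordan blocks for λ):
  λ = 4: algebraic multiplicity = 4, geometric multiplicity = 3

Determining the block sizes for each eigenvalue:
  λ = 4: 3 blocks summing to 4 forces exactly one block of size 2 and the rest size 1 → block sizes [2, 1, 1]

Assembling the blocks gives a Jordan form
J =
  [4, 1, 0, 0]
  [0, 4, 0, 0]
  [0, 0, 4, 0]
  [0, 0, 0, 4]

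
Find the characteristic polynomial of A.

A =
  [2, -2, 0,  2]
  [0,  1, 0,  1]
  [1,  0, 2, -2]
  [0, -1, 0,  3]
x^4 - 8*x^3 + 24*x^2 - 32*x + 16

Expanding det(x·I − A) (e.g. by cofactor expansion or by noting that A is similar to its Jordan form J, which has the same characteristic polynomial as A) gives
  χ_A(x) = x^4 - 8*x^3 + 24*x^2 - 32*x + 16
which factors as (x - 2)^4. The eigenvalues (with algebraic multiplicities) are λ = 2 with multiplicity 4.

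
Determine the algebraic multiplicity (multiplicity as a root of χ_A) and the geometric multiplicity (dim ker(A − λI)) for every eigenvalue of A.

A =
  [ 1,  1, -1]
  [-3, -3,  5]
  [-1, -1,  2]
λ = 0: alg = 3, geom = 1

Step 1 — factor the characteristic polynomial to read off the algebraic multiplicities:
  χ_A(x) = x^3

Step 2 — compute geometric multiplicities via the rank-nullity identity g(λ) = n − rank(A − λI):
  rank(A − (0)·I) = 2, so dim ker(A − (0)·I) = n − 2 = 1

Summary:
  λ = 0: algebraic multiplicity = 3, geometric multiplicity = 1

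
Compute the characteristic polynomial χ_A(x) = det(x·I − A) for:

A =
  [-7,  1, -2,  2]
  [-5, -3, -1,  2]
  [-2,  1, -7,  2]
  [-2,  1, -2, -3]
x^4 + 20*x^3 + 150*x^2 + 500*x + 625

Expanding det(x·I − A) (e.g. by cofactor expansion or by noting that A is similar to its Jordan form J, which has the same characteristic polynomial as A) gives
  χ_A(x) = x^4 + 20*x^3 + 150*x^2 + 500*x + 625
which factors as (x + 5)^4. The eigenvalues (with algebraic multiplicities) are λ = -5 with multiplicity 4.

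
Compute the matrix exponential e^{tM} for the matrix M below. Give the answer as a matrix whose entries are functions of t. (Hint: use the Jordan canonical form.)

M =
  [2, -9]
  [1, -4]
e^{tM} =
  [3*t*exp(-t) + exp(-t), -9*t*exp(-t)]
  [t*exp(-t), -3*t*exp(-t) + exp(-t)]

Strategy: write M = P · J · P⁻¹ where J is a Jordan canonical form, so e^{tM} = P · e^{tJ} · P⁻¹, and e^{tJ} can be computed block-by-block.

M has Jordan form
J =
  [-1,  1]
  [ 0, -1]
(up to reordering of blocks).

Per-block formulas:
  For a 2×2 Jordan block J_2(-1): exp(t · J_2(-1)) = e^(-1t)·(I + t·N), where N is the 2×2 nilpotent shift.

After assembling e^{tJ} and conjugating by P, we get:

e^{tM} =
  [3*t*exp(-t) + exp(-t), -9*t*exp(-t)]
  [t*exp(-t), -3*t*exp(-t) + exp(-t)]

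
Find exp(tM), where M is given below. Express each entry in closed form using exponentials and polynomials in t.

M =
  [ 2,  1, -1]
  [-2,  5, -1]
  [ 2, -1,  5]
e^{tM} =
  [-2*t*exp(4*t) + exp(4*t), t*exp(4*t), -t*exp(4*t)]
  [-2*t*exp(4*t), t*exp(4*t) + exp(4*t), -t*exp(4*t)]
  [2*t*exp(4*t), -t*exp(4*t), t*exp(4*t) + exp(4*t)]

Strategy: write M = P · J · P⁻¹ where J is a Jordan canonical form, so e^{tM} = P · e^{tJ} · P⁻¹, and e^{tJ} can be computed block-by-block.

M has Jordan form
J =
  [4, 1, 0]
  [0, 4, 0]
  [0, 0, 4]
(up to reordering of blocks).

Per-block formulas:
  For a 2×2 Jordan block J_2(4): exp(t · J_2(4)) = e^(4t)·(I + t·N), where N is the 2×2 nilpotent shift.
  For a 1×1 block at λ = 4: exp(t · [4]) = [e^(4t)].

After assembling e^{tJ} and conjugating by P, we get:

e^{tM} =
  [-2*t*exp(4*t) + exp(4*t), t*exp(4*t), -t*exp(4*t)]
  [-2*t*exp(4*t), t*exp(4*t) + exp(4*t), -t*exp(4*t)]
  [2*t*exp(4*t), -t*exp(4*t), t*exp(4*t) + exp(4*t)]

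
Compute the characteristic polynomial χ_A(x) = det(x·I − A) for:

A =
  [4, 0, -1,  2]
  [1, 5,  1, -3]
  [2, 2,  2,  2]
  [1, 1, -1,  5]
x^4 - 16*x^3 + 96*x^2 - 256*x + 256

Expanding det(x·I − A) (e.g. by cofactor expansion or by noting that A is similar to its Jordan form J, which has the same characteristic polynomial as A) gives
  χ_A(x) = x^4 - 16*x^3 + 96*x^2 - 256*x + 256
which factors as (x - 4)^4. The eigenvalues (with algebraic multiplicities) are λ = 4 with multiplicity 4.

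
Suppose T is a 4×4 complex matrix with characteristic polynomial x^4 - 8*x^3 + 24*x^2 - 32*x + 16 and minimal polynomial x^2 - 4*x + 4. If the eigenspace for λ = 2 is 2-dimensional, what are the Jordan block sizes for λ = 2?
Block sizes for λ = 2: [2, 2]

Step 1 — from the characteristic polynomial, algebraic multiplicity of λ = 2 is 4. From dim ker(T − (2)·I) = 2, there are exactly 2 Jordan blocks for λ = 2.
Step 2 — from the minimal polynomial, the factor (x − 2)^2 tells us the largest block for λ = 2 has size 2.
Step 3 — with total size 4, 2 blocks, and largest block 2, the block sizes (in nonincreasing order) are [2, 2].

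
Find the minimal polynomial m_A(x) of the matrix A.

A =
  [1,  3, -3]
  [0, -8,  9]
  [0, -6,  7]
x^2 + x - 2

The characteristic polynomial is χ_A(x) = (x - 1)^2*(x + 2), so the eigenvalues are known. The minimal polynomial is
  m_A(x) = Π_λ (x − λ)^{k_λ}
where k_λ is the size of the *largest* Jordan block for λ (equivalently, the smallest k with (A − λI)^k v = 0 for every generalised eigenvector v of λ).

  λ = -2: largest Jordan block has size 1, contributing (x + 2)
  λ = 1: largest Jordan block has size 1, contributing (x − 1)

So m_A(x) = (x - 1)*(x + 2) = x^2 + x - 2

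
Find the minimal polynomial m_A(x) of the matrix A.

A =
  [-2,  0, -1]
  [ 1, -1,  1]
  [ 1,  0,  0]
x^2 + 2*x + 1

The characteristic polynomial is χ_A(x) = (x + 1)^3, so the eigenvalues are known. The minimal polynomial is
  m_A(x) = Π_λ (x − λ)^{k_λ}
where k_λ is the size of the *largest* Jordan block for λ (equivalently, the smallest k with (A − λI)^k v = 0 for every generalised eigenvector v of λ).

  λ = -1: largest Jordan block has size 2, contributing (x + 1)^2

So m_A(x) = (x + 1)^2 = x^2 + 2*x + 1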